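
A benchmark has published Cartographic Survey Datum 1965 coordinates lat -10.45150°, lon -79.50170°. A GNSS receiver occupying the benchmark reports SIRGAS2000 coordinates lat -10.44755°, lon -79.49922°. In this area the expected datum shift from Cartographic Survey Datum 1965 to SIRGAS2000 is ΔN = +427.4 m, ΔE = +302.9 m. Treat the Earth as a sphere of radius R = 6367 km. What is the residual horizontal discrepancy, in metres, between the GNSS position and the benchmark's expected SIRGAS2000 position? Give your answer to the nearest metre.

34 m

Observed coordinate differences: Δφ = +0.00395°, Δλ = +0.00248°.
Converting to metres (1° lat = 111125 m, cos φ = 0.983409): observed ΔN = 438.9 m, observed ΔE = 271.0 m.
Subtracting the expected shift leaves a residual of 438.9 − (427.4) = 11.5 m north and 271.0 − (302.9) = -31.9 m east.
Residual distance = √(11.5² + (-31.9)²) = 33.9 m.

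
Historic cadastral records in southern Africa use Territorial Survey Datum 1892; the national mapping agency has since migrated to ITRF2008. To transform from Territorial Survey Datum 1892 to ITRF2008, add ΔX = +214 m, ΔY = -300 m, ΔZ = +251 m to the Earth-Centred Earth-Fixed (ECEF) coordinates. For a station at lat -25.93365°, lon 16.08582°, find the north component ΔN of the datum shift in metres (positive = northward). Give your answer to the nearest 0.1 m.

ΔN = 279.3 m

At φ = -25.93365°, λ = 16.08582°: sin φ = -0.437330, cos φ = 0.899301, sin λ = 0.277077, cos λ = 0.960848.
ΔN = −sin φ cos λ·ΔX − sin φ sin λ·ΔY + cos φ·ΔZ = −(-0.437330)(0.960848)(214) − (-0.437330)(0.277077)(-300) + (0.899301)(251) = 279.30 m.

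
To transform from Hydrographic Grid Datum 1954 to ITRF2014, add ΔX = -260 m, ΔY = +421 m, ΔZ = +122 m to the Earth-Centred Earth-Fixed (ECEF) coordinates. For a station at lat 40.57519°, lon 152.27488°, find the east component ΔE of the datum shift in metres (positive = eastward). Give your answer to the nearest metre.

At φ = 40.57519°, λ = 152.27488°: sin φ = 0.650445, cos φ = 0.759553, sin λ = 0.465230, cos λ = -0.885190.
ΔE = −sin λ·ΔX + cos λ·ΔY = −(0.465230)·(-260) + (-0.885190)·(421) = -251.71 m.

ΔE = -252 m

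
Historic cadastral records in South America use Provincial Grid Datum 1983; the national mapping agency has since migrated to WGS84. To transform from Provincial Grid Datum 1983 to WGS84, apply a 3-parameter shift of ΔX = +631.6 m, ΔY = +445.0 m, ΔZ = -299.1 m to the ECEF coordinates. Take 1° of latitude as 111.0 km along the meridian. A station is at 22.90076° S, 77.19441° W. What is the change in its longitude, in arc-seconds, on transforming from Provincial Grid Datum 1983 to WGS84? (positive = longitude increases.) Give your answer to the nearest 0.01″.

sin φ = -0.389136, cos φ = 0.921180, sin λ = -0.975128, cos λ = 0.221644.
East component: ΔE = −sin λ·ΔX + cos λ·ΔY = −(-0.975128)(631.6) + (0.221644)(445.0) = 714.52 m.
1° of latitude spans 111000 m; at latitude φ, 1° of longitude spans that × cos φ = 102251.0 m, so Δλ = 714.52 / 102251.0 × 3600 = 25.157″.

Δλ = 25.16″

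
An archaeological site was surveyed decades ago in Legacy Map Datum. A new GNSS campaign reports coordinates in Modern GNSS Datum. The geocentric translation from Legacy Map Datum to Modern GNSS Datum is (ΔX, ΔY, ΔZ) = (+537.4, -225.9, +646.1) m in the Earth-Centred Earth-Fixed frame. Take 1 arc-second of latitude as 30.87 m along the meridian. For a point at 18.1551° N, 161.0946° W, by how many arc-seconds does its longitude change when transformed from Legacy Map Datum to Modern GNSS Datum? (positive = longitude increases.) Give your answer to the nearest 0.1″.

Δλ = 13.2″

sin φ = 0.311590, cos φ = 0.950217, sin λ = -0.324007, cos λ = -0.946055.
East component: ΔE = −sin λ·ΔX + cos λ·ΔY = −(-0.324007)(537.4) + (-0.946055)(-225.9) = 387.83 m.
1° of latitude spans 3600 × 30.87 = 111132 m; at latitude φ, 1° of longitude spans that × cos φ = 105599.5 m, so Δλ = 387.83 / 105599.5 × 3600 = 13.222″.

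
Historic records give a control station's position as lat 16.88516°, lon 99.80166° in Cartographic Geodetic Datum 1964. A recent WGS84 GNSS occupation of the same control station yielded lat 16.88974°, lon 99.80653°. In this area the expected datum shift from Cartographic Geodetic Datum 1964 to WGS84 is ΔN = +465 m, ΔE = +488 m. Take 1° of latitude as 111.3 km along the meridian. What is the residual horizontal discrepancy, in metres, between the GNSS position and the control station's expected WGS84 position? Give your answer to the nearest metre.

54 m

Observed coordinate differences: Δφ = +0.00458°, Δλ = +0.00487°.
Converting to metres (1° lat = 111300 m, cos φ = 0.956889): observed ΔN = 509.8 m, observed ΔE = 518.7 m.
Subtracting the expected shift leaves a residual of 509.8 − (465) = 44.8 m north and 518.7 − (488) = 30.7 m east.
Residual distance = √(44.8² + 30.7²) = 54.3 m.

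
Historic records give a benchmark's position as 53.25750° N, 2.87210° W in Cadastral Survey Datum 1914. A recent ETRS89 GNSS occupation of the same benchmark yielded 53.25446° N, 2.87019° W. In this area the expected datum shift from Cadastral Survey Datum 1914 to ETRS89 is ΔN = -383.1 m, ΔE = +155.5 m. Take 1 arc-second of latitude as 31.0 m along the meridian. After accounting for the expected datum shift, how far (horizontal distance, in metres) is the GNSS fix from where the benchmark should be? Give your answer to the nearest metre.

Observed coordinate differences: Δφ = -0.00304°, Δλ = +0.00191°.
Converting to metres (1° lat = 111600 m, cos φ = 0.598220): observed ΔN = -339.3 m, observed ΔE = 127.5 m.
Subtracting the expected shift leaves a residual of -339.3 − (-383.1) = 43.8 m north and 127.5 − (155.5) = -28.0 m east.
Residual distance = √(43.8² + (-28.0)²) = 52.0 m.

52 m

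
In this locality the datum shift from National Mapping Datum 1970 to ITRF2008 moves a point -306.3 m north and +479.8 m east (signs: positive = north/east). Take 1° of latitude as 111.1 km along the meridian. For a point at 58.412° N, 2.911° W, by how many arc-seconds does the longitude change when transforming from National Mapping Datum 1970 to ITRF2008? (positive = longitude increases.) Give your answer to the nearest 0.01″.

At latitude 58.412°, cos φ = 0.523808.
1° of longitude at this latitude = 111.1 × cos φ = 58.20 km, so Δλ = 479.8 / 58195.0 = 0.0082447° = 29.681″.

Δλ = 29.68″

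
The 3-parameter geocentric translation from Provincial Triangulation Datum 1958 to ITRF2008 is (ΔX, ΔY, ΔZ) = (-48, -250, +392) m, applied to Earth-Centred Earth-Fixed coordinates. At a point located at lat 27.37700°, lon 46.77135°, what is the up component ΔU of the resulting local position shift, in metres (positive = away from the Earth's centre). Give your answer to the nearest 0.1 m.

ΔU = -10.7 m

The local up (radial) axis is (cos φ cos λ, cos φ sin λ, sin φ), giving ΔU = -29.194 − 161.755 + 180.259 = -10.69 m.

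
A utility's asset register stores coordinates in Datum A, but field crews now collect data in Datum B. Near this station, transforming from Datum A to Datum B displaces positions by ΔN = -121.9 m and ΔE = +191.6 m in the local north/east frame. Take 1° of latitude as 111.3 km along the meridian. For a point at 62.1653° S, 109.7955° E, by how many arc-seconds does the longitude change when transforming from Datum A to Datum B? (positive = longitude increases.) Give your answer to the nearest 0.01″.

Δλ = 13.27″

At latitude -62.1653°, cos φ = 0.466922.
1° of longitude at this latitude = 111.3 × cos φ = 51.97 km, so Δλ = 191.6 / 51968.5 = 0.0036869° = 13.273″.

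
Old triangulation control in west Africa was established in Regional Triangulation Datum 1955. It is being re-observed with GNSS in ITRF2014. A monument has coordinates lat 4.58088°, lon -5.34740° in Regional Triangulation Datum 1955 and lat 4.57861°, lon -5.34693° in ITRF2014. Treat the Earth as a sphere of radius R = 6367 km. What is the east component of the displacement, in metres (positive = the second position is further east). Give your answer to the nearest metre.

ΔE = 52 m

Δφ = 4.57861° − 4.58088° = -0.00227°; Δλ = -5.34693° − -5.34740° = +0.00047°.
1° along a meridian = πR/180 = 111125 m.
ΔN = Δφ × 111125 = -252.3 m; ΔE = Δλ × 111125 × cos(4.58088°) = +0.00047 × 111125 × 0.996806 = 52.1 m.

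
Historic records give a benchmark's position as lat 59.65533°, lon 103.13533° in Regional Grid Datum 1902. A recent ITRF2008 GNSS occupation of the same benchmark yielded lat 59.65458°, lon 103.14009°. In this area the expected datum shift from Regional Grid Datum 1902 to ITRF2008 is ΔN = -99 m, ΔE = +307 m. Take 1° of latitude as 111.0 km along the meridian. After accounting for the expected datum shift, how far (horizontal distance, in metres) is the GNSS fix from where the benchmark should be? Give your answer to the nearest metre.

Observed coordinate differences: Δφ = -0.00075°, Δλ = +0.00476°.
Converting to metres (1° lat = 111000 m, cos φ = 0.505201): observed ΔN = -83.2 m, observed ΔE = 266.9 m.
Subtracting the expected shift leaves a residual of -83.2 − (-99) = 15.8 m north and 266.9 − (307) = -40.1 m east.
Residual distance = √(15.8² + (-40.1)²) = 43.1 m.

43 m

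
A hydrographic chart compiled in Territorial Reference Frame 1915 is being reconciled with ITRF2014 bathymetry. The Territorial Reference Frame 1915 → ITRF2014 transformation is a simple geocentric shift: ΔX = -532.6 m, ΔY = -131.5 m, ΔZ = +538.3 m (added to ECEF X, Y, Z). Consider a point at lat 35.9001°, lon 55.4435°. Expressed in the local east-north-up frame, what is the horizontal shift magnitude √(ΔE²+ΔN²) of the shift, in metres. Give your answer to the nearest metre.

At φ = 35.9001°, λ = 55.4435°: sin φ = 0.586374, cos φ = 0.810041, sin λ = 0.823567, cos λ = 0.567219.
ΔE = −sin λ·ΔX + cos λ·ΔY = −(0.823567)·(-532.6) + (0.567219)·(-131.5) = 364.04 m.
ΔN = −sin φ cos λ·ΔX − sin φ sin λ·ΔY + cos φ·ΔZ = −(0.586374)(0.567219)(-532.6) − (0.586374)(0.823567)(-131.5) + (0.810041)(538.3) = 676.69 m.
Horizontal magnitude = √(ΔE² + ΔN²) = √(364.04² + 676.69²) = 768.40 m.

768 m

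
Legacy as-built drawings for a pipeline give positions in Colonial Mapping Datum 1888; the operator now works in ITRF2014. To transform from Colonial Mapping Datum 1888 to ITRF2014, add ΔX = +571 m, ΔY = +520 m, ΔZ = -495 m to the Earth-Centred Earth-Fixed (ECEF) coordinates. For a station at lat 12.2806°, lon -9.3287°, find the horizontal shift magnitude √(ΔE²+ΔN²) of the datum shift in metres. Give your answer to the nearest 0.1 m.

842.5 m

The local east axis at (φ, λ) is (−sin λ, cos λ, 0), so ΔE = −sin(-9.3287°)·571 + cos(-9.3287°)·520 = 605.68 m.
The local north axis is (−sin φ cos λ, −sin φ sin λ, cos φ), giving ΔN = -119.845 + 17.929 − 483.673 = -585.59 m.
Horizontal magnitude = √(ΔE² + ΔN²) = √(605.68² + (-585.59)²) = 842.48 m.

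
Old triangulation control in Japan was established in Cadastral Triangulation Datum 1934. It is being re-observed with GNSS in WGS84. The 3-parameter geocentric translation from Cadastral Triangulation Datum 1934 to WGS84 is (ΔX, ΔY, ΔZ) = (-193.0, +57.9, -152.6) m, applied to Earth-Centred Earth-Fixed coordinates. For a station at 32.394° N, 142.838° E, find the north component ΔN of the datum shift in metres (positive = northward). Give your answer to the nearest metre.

ΔN = -230 m

At φ = 32.394°, λ = 142.838°: sin φ = 0.535738, cos φ = 0.844384, sin λ = 0.604071, cos λ = -0.796931.
ΔN = −sin φ cos λ·ΔX − sin φ sin λ·ΔY + cos φ·ΔZ = −(0.535738)(-0.796931)(-193.0) − (0.535738)(0.604071)(57.9) + (0.844384)(-152.6) = -229.99 m.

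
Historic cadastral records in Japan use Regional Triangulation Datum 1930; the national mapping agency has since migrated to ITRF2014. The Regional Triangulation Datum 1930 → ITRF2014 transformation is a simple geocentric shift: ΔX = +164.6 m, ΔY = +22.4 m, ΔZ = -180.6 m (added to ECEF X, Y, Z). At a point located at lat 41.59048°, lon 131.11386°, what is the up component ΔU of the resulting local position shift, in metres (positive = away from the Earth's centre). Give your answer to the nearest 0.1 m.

ΔU = -188.2 m

The local up (radial) axis is (cos φ cos λ, cos φ sin λ, sin φ), giving ΔU = -80.949 + 12.622 − 119.883 = -188.21 m.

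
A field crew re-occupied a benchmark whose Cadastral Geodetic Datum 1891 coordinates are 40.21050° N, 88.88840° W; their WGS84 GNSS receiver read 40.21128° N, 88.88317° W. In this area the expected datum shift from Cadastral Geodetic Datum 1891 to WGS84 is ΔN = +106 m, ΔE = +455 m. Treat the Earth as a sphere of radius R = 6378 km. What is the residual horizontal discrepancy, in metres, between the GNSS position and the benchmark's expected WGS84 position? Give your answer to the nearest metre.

22 m

Observed coordinate differences: Δφ = +0.00078°, Δλ = +0.00523°.
Converting to metres (1° lat = 111317 m, cos φ = 0.763678): observed ΔN = 86.8 m, observed ΔE = 444.6 m.
Subtracting the expected shift leaves a residual of 86.8 − (106) = -19.2 m north and 444.6 − (455) = -10.4 m east.
Residual distance = √((-19.2)² + (-10.4)²) = 21.8 m.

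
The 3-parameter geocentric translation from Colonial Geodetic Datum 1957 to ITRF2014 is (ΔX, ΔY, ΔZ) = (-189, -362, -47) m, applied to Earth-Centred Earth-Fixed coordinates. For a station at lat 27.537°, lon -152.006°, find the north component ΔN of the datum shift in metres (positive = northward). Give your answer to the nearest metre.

At φ = 27.537°, λ = -152.006°: sin φ = 0.462321, cos φ = 0.886712, sin λ = -0.469379, cos λ = -0.882997.
ΔN = −sin φ cos λ·ΔX − sin φ sin λ·ΔY + cos φ·ΔZ = −(0.462321)(-0.882997)(-189) − (0.462321)(-0.469379)(-362) + (0.886712)(-47) = -197.39 m.

ΔN = -197 m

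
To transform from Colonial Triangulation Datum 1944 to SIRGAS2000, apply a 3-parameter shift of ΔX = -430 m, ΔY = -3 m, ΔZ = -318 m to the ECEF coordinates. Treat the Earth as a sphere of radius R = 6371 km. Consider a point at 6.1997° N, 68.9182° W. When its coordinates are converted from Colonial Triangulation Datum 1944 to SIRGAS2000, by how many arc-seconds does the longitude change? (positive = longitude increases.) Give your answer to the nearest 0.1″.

sin φ = 0.107994, cos φ = 0.994152, sin λ = -0.933068, cos λ = 0.359700.
East component: ΔE = −sin λ·ΔX + cos λ·ΔY = −(-0.933068)(-430) + (0.359700)(-3) = -402.30 m.
1° of latitude spans πR/180 = 111195 m; at latitude φ, 1° of longitude spans that × cos φ = 110544.6 m, so Δλ = -402.30 / 110544.6 × 3600 = -13.101″.

Δλ = -13.1″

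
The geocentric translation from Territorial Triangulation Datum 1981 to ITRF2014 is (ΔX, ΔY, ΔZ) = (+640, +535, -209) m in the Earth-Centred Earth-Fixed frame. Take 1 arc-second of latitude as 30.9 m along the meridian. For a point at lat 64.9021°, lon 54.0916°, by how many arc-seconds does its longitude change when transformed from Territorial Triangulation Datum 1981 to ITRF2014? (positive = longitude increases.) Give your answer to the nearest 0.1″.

Δλ = -15.6″

sin φ = 0.905584, cos φ = 0.424166, sin λ = 0.809956, cos λ = 0.586491.
East component: ΔE = −sin λ·ΔX + cos λ·ΔY = −(0.809956)(640) + (0.586491)(535) = -204.60 m.
1° of latitude spans 3600 × 30.90 = 111240 m; at latitude φ, 1° of longitude spans that × cos φ = 47184.3 m, so Δλ = -204.60 / 47184.3 × 3600 = -15.610″.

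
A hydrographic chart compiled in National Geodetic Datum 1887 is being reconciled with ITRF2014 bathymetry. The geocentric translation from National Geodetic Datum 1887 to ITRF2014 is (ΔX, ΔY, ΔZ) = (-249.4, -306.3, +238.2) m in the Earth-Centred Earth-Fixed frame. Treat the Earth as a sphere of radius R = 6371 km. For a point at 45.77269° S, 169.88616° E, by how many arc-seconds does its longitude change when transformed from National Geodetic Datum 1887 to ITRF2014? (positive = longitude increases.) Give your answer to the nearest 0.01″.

Δλ = 16.03″

sin φ = -0.716578, cos φ = 0.697507, sin λ = 0.175605, cos λ = -0.984461.
East component: ΔE = −sin λ·ΔX + cos λ·ΔY = −(0.175605)(-249.4) + (-0.984461)(-306.3) = 345.34 m.
1° of latitude spans πR/180 = 111195 m; at latitude φ, 1° of longitude spans that × cos φ = 77559.2 m, so Δλ = 345.34 / 77559.2 × 3600 = 16.029″.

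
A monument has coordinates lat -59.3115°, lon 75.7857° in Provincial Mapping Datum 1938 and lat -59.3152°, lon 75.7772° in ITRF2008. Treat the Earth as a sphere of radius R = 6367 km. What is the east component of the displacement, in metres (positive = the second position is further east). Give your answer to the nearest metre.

ΔE = -482 m

Δφ = -59.3152° − -59.3115° = -0.0037°; Δλ = 75.7772° − 75.7857° = -0.0085°.
1° along a meridian = πR/180 = 111125 m.
ΔN = Δφ × 111125 = -411.2 m; ΔE = Δλ × 111125 × cos(-59.3115°) = -0.0085 × 111125 × 0.510370 = -482.1 m.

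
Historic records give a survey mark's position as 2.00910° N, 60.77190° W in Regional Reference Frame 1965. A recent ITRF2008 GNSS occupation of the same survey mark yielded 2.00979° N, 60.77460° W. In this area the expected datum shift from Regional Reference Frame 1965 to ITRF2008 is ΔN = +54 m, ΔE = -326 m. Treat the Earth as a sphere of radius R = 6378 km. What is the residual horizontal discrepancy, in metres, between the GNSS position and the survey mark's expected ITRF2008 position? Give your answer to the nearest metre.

Observed coordinate differences: Δφ = +0.00069°, Δλ = -0.00270°.
Converting to metres (1° lat = 111317 m, cos φ = 0.999385): observed ΔN = 76.8 m, observed ΔE = -300.4 m.
Subtracting the expected shift leaves a residual of 76.8 − (54) = 22.8 m north and -300.4 − (-326) = 25.6 m east.
Residual distance = √(22.8² + 25.6²) = 34.3 m.

34 m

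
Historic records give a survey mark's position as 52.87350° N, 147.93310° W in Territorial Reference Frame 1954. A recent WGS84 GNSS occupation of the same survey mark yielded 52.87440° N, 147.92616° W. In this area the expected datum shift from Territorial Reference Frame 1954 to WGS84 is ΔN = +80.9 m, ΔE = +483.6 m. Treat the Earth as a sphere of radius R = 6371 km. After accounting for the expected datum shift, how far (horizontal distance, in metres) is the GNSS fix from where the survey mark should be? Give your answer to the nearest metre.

Observed coordinate differences: Δφ = +0.00090°, Δλ = +0.00694°.
Converting to metres (1° lat = 111195 m, cos φ = 0.603577): observed ΔN = 100.1 m, observed ΔE = 465.8 m.
Subtracting the expected shift leaves a residual of 100.1 − (80.9) = 19.2 m north and 465.8 − (483.6) = -17.8 m east.
Residual distance = √(19.2² + (-17.8)²) = 26.2 m.

26 m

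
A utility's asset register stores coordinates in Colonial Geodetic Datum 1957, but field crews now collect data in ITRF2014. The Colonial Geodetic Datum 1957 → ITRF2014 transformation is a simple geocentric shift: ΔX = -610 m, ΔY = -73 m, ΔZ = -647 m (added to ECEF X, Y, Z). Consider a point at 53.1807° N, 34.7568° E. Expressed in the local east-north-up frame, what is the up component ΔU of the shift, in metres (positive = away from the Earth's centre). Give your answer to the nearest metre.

ΔU = -843 m

At φ = 53.1807°, λ = 34.7568°: sin φ = 0.800530, cos φ = 0.599293, sin λ = 0.570094, cos λ = 0.821579.
ΔU = cos φ cos λ·ΔX + cos φ sin λ·ΔY + sin φ·ΔZ = (0.599293)(0.821579)(-610) + (0.599293)(0.570094)(-73) + (0.800530)(-647) = -843.23 m.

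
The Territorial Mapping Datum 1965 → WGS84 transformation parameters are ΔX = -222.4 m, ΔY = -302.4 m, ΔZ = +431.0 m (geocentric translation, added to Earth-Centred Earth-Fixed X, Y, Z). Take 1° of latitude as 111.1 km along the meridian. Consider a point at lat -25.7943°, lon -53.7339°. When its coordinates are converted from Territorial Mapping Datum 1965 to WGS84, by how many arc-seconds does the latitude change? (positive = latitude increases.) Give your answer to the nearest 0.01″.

sin φ = -0.435142, cos φ = 0.900362, sin λ = -0.806278, cos λ = 0.591536.
North component: ΔN = −sin φ cos λ·ΔX − sin φ sin λ·ΔY + cos φ·ΔZ = −(-0.435142)(0.591536)(-222.4) − (-0.435142)(-0.806278)(-302.4) + (0.900362)(431.0) = 436.91 m.
1° of latitude spans 111100 m, so Δφ = 436.91 / 111100 × 3600 = 14.157″.

Δφ = 14.16″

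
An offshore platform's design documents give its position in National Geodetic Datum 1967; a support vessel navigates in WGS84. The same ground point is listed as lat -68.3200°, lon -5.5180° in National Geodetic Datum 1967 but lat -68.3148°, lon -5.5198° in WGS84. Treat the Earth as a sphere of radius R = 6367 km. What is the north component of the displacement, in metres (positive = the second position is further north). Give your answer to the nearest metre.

Δφ = -68.3148° − -68.3200° = +0.0052°; Δλ = -5.5198° − -5.5180° = -0.0018°.
1° along a meridian = πR/180 = 111125 m.
ΔN = Δφ × 111125 = 577.9 m; ΔE = Δλ × 111125 × cos(-68.3200°) = -0.0018 × 111125 × 0.369422 = -73.9 m.

ΔN = 578 m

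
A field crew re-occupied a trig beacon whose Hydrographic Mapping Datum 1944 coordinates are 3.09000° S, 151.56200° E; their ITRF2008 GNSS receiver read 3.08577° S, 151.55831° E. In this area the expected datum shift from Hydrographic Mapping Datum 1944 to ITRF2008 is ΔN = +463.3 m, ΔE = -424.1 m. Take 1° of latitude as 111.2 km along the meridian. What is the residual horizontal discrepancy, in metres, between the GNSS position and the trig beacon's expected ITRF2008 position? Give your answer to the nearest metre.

Observed coordinate differences: Δφ = +0.00423°, Δλ = -0.00369°.
Converting to metres (1° lat = 111200 m, cos φ = 0.998546): observed ΔN = 470.4 m, observed ΔE = -409.7 m.
Subtracting the expected shift leaves a residual of 470.4 − (463.3) = 7.1 m north and -409.7 − (-424.1) = 14.4 m east.
Residual distance = √(7.1² + 14.4²) = 16.0 m.

16 m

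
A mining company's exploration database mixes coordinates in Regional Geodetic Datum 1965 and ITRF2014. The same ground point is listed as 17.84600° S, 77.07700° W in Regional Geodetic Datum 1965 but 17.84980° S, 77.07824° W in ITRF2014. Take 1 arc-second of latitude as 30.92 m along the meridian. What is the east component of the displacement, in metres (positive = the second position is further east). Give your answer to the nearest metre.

ΔE = -131 m

Δφ = -17.84980° − -17.84600° = -0.00380°; Δλ = -77.07824° − -77.07700° = -0.00124°.
1° of latitude = 3600 × 30.92 = 111312 m.
ΔN = Δφ × 111312 = -423.0 m; ΔE = Δλ × 111312 × cos(-17.84600°) = -0.00124 × 111312 × 0.951884 = -131.4 m.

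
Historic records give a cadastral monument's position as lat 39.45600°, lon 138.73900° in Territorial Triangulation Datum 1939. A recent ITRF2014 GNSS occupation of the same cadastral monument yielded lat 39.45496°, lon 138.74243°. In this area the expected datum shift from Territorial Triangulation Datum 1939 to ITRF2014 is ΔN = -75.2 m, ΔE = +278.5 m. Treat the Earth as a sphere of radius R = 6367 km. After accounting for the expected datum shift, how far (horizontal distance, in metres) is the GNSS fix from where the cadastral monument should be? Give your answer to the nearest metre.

Observed coordinate differences: Δφ = -0.00104°, Δλ = +0.00343°.
Converting to metres (1° lat = 111125 m, cos φ = 0.772113): observed ΔN = -115.6 m, observed ΔE = 294.3 m.
Subtracting the expected shift leaves a residual of -115.6 − (-75.2) = -40.4 m north and 294.3 − (278.5) = 15.8 m east.
Residual distance = √((-40.4)² + 15.8²) = 43.4 m.

43 m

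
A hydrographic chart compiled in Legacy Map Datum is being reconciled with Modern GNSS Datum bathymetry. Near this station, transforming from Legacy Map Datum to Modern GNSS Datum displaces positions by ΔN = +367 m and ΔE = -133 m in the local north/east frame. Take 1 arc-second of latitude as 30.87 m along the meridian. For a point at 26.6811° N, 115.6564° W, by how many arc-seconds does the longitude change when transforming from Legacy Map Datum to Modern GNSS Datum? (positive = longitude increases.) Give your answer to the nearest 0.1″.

At latitude 26.6811°, cos φ = 0.893520.
1″ of longitude at this latitude = 30.87 × cos φ = 27.5829 m, so Δλ = -133.0 / 27.5829 = -4.822″.

Δλ = -4.8″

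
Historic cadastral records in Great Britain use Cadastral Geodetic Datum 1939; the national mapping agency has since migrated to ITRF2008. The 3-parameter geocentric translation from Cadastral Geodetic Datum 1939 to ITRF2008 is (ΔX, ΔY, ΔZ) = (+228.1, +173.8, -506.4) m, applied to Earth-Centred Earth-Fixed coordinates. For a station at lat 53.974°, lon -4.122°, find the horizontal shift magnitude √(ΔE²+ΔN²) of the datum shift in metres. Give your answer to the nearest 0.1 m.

508.5 m

At φ = 53.974°, λ = -4.122°: sin φ = 0.808750, cos φ = 0.588152, sin λ = -0.071880, cos λ = 0.997413.
ΔE = −sin λ·ΔX + cos λ·ΔY = −(-0.071880)·(228.1) + (0.997413)·(173.8) = 189.75 m.
ΔN = −sin φ cos λ·ΔX − sin φ sin λ·ΔY + cos φ·ΔZ = −(0.808750)(0.997413)(228.1) − (0.808750)(-0.071880)(173.8) + (0.588152)(-506.4) = -471.74 m.
Horizontal magnitude = √(ΔE² + ΔN²) = √(189.75² + (-471.74)²) = 508.47 m.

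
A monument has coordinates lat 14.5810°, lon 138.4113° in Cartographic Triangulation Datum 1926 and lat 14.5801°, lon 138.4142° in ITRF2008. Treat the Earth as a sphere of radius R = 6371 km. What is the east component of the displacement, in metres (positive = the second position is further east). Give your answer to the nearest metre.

ΔE = 312 m

Δφ = 14.5801° − 14.5810° = -0.0009°; Δλ = 138.4142° − 138.4113° = +0.0029°.
1° along a meridian = πR/180 = 111195 m.
ΔN = Δφ × 111195 = -100.1 m; ΔE = Δλ × 111195 × cos(14.5810°) = +0.0029 × 111195 × 0.967793 = 312.1 m.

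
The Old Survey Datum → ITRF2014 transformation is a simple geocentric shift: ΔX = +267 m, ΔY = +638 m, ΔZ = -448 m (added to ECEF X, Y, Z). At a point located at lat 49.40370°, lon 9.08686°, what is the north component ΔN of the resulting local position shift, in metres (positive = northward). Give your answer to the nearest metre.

The local north axis is (−sin φ cos λ, −sin φ sin λ, cos φ), giving ΔN = -200.192 − 76.509 − 291.525 = -568.23 m.

ΔN = -568 m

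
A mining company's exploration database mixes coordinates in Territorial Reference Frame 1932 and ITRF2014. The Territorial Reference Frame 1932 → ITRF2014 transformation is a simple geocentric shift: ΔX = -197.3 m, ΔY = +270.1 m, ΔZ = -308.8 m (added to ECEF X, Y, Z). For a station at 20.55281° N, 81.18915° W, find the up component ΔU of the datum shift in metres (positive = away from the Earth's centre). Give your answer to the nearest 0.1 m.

ΔU = -386.6 m

At φ = 20.55281°, λ = -81.18915°: sin φ = 0.351071, cos φ = 0.936349, sin λ = -0.988199, cos λ = 0.153173.
ΔU = cos φ cos λ·ΔX + cos φ sin λ·ΔY + sin φ·ΔZ = (0.936349)(0.153173)(-197.3) + (0.936349)(-0.988199)(270.1) + (0.351071)(-308.8) = -386.63 m.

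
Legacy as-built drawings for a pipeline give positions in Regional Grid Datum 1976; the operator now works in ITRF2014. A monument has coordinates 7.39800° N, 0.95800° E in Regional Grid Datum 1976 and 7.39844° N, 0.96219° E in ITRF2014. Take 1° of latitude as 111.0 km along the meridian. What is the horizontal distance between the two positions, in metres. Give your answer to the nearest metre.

Δφ = 7.39844° − 7.39800° = +0.00044°; Δλ = 0.96219° − 0.95800° = +0.00419°.
ΔN = Δφ × 111000 = 48.8 m; ΔE = Δλ × 111000 × cos(7.39800°) = +0.00419 × 111000 × 0.991676 = 461.2 m.
Distance = √(ΔE² + ΔN²) = √(461.2² + 48.8²) = 463.8 m.

464 m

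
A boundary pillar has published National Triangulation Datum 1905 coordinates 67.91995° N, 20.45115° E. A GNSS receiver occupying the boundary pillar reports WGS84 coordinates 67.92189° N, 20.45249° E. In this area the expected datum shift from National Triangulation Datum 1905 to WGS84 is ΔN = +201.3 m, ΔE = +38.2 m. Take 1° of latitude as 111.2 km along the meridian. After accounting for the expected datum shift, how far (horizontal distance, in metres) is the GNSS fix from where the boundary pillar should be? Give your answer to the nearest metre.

23 m

Observed coordinate differences: Δφ = +0.00194°, Δλ = +0.00134°.
Converting to metres (1° lat = 111200 m, cos φ = 0.375902): observed ΔN = 215.7 m, observed ΔE = 56.0 m.
Subtracting the expected shift leaves a residual of 215.7 − (201.3) = 14.4 m north and 56.0 − (38.2) = 17.8 m east.
Residual distance = √(14.4² + 17.8²) = 22.9 m.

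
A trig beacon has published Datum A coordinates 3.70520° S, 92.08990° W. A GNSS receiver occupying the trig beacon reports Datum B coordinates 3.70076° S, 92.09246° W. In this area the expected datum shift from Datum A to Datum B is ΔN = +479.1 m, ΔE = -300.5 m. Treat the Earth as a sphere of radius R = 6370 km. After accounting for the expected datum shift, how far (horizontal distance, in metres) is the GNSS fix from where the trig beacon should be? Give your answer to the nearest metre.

22 m

Observed coordinate differences: Δφ = +0.00444°, Δλ = -0.00256°.
Converting to metres (1° lat = 111177 m, cos φ = 0.997910): observed ΔN = 493.6 m, observed ΔE = -284.0 m.
Subtracting the expected shift leaves a residual of 493.6 − (479.1) = 14.5 m north and -284.0 − (-300.5) = 16.5 m east.
Residual distance = √(14.5² + 16.5²) = 22.0 m.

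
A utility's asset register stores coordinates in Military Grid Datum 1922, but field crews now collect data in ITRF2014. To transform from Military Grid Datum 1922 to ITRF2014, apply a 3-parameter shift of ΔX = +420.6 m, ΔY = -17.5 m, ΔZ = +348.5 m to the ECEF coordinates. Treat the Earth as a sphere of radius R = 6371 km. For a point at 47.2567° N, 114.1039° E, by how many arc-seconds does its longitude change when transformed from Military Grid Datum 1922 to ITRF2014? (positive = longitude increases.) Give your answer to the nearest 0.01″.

sin φ = 0.734402, cos φ = 0.678715, sin λ = 0.912806, cos λ = -0.408393.
East component: ΔE = −sin λ·ΔX + cos λ·ΔY = −(0.912806)(420.6) + (-0.408393)(-17.5) = -376.78 m.
1° of latitude spans πR/180 = 111195 m; at latitude φ, 1° of longitude spans that × cos φ = 75469.7 m, so Δλ = -376.78 / 75469.7 × 3600 = -17.973″.

Δλ = -17.97″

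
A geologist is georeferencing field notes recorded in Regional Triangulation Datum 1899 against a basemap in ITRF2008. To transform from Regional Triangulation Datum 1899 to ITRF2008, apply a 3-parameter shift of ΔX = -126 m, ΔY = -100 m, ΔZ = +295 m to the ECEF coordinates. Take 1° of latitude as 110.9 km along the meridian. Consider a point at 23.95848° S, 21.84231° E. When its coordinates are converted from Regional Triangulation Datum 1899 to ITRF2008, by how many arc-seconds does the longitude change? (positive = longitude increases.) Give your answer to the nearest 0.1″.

Δλ = -1.6″

sin φ = -0.406075, cos φ = 0.913840, sin λ = 0.372053, cos λ = 0.928211.
East component: ΔE = −sin λ·ΔX + cos λ·ΔY = −(0.372053)(-126) + (0.928211)(-100) = -45.94 m.
1° of latitude spans 110900 m; at latitude φ, 1° of longitude spans that × cos φ = 101344.9 m, so Δλ = -45.94 / 101344.9 × 3600 = -1.632″.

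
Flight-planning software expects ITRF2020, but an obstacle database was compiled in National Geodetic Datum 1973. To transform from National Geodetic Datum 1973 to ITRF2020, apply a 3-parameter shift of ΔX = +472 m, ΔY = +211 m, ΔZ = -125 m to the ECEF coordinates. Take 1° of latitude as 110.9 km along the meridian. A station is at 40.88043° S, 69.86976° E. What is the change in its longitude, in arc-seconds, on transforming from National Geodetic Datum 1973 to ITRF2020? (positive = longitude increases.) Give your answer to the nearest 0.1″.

Δλ = -15.9″

sin φ = -0.654483, cos φ = 0.756077, sin λ = 0.938913, cos λ = 0.344155.
East component: ΔE = −sin λ·ΔX + cos λ·ΔY = −(0.938913)(472) + (0.344155)(211) = -370.55 m.
1° of latitude spans 110900 m; at latitude φ, 1° of longitude spans that × cos φ = 83848.9 m, so Δλ = -370.55 / 83848.9 × 3600 = -15.909″.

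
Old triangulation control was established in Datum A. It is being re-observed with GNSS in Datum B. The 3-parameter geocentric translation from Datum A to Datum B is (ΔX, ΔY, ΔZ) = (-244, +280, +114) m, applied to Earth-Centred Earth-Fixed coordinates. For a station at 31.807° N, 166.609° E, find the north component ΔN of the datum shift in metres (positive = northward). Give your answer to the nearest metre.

ΔN = -62 m

The local north axis is (−sin φ cos λ, −sin φ sin λ, cos φ), giving ΔN = -125.106 − 34.178 + 96.880 = -62.40 m.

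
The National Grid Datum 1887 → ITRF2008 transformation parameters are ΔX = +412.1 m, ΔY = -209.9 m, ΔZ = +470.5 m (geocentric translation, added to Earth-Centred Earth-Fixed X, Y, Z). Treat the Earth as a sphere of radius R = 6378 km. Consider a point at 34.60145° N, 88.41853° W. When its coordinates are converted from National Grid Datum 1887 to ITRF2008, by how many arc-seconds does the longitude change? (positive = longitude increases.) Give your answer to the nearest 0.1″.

sin φ = 0.567865, cos φ = 0.823122, sin λ = -0.999619, cos λ = 0.027598.
East component: ΔE = −sin λ·ΔX + cos λ·ΔY = −(-0.999619)(412.1) + (0.027598)(-209.9) = 406.15 m.
1° of latitude spans πR/180 = 111317 m; at latitude φ, 1° of longitude spans that × cos φ = 91627.6 m, so Δλ = 406.15 / 91627.6 × 3600 = 15.957″.

Δλ = 16.0″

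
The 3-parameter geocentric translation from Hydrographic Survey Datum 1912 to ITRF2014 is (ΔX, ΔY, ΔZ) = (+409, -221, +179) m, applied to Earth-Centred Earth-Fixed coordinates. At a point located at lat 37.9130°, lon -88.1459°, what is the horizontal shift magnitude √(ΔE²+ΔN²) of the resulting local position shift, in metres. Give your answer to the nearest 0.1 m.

The local east axis at (φ, λ) is (−sin λ, cos λ, 0), so ΔE = −sin(-88.1459°)·409 + cos(-88.1459°)·(-221) = 401.64 m.
The local north axis is (−sin φ cos λ, −sin φ sin λ, cos φ), giving ΔN = -8.131 − 135.725 + 141.221 = -2.64 m.
Horizontal magnitude = √(ΔE² + ΔN²) = √(401.64² + (-2.64)²) = 401.64 m.

401.6 m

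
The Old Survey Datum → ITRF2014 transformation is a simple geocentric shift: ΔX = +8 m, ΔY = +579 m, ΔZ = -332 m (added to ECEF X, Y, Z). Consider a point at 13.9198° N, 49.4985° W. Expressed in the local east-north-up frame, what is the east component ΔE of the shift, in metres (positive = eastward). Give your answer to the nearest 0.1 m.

ΔE = 382.1 m

At φ = 13.9198°, λ = -49.4985°: sin φ = 0.240563, cos φ = 0.970633, sin λ = -0.760389, cos λ = 0.649468.
ΔE = −sin λ·ΔX + cos λ·ΔY = −(-0.760389)·(8) + (0.649468)·(579) = 382.13 m.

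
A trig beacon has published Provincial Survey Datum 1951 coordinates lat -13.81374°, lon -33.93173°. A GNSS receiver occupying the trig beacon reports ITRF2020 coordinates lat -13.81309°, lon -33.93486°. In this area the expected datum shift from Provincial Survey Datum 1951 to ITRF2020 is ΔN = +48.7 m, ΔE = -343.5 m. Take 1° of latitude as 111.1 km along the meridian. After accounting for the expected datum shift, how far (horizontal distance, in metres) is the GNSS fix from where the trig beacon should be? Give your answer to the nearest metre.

Observed coordinate differences: Δφ = +0.00065°, Δλ = -0.00313°.
Converting to metres (1° lat = 111100 m, cos φ = 0.971077): observed ΔN = 72.2 m, observed ΔE = -337.7 m.
Subtracting the expected shift leaves a residual of 72.2 − (48.7) = 23.5 m north and -337.7 − (-343.5) = 5.8 m east.
Residual distance = √(23.5² + 5.8²) = 24.2 m.

24 m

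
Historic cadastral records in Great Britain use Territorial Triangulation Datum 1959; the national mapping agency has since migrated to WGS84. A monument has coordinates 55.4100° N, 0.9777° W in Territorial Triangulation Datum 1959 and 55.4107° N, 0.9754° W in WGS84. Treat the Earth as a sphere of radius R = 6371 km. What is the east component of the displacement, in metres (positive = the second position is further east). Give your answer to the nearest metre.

ΔE = 145 m

Δφ = 55.4107° − 55.4100° = +0.0007°; Δλ = -0.9754° − -0.9777° = +0.0023°.
1° along a meridian = πR/180 = 111195 m.
ΔN = Δφ × 111195 = 77.8 m; ΔE = Δλ × 111195 × cos(55.4100°) = +0.0023 × 111195 × 0.567700 = 145.2 m.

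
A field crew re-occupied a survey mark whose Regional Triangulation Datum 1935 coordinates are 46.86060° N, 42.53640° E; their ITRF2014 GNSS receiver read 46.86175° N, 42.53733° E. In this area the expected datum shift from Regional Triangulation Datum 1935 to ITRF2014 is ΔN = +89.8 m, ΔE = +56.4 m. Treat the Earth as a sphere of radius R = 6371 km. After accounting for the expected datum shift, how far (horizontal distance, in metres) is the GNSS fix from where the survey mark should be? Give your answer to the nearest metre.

41 m

Observed coordinate differences: Δφ = +0.00115°, Δλ = +0.00093°.
Converting to metres (1° lat = 111195 m, cos φ = 0.683776): observed ΔN = 127.9 m, observed ΔE = 70.7 m.
Subtracting the expected shift leaves a residual of 127.9 − (89.8) = 38.1 m north and 70.7 − (56.4) = 14.3 m east.
Residual distance = √(38.1² + 14.3²) = 40.7 m.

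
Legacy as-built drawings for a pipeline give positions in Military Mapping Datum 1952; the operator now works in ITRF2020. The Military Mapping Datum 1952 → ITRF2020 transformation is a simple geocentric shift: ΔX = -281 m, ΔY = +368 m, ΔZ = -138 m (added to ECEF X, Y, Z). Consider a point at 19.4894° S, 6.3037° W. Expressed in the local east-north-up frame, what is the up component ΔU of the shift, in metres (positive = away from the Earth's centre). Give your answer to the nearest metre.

At φ = -19.4894°, λ = -6.3037°: sin φ = -0.333632, cos φ = 0.942703, sin λ = -0.109798, cos λ = 0.993954.
ΔU = cos φ cos λ·ΔX + cos φ sin λ·ΔY + sin φ·ΔZ = (0.942703)(0.993954)(-281) + (0.942703)(-0.109798)(368) + (-0.333632)(-138) = -255.35 m.

ΔU = -255 m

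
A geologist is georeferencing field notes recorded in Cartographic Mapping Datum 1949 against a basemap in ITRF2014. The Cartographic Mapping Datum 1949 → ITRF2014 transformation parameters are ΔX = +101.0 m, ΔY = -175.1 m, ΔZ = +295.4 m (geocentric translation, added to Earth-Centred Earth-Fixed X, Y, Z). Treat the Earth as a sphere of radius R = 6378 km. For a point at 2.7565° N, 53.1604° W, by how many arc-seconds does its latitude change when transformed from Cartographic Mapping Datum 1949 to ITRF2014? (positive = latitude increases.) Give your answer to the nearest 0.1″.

Δφ = 9.2″

sin φ = 0.048091, cos φ = 0.998843, sin λ = -0.800317, cos λ = 0.599577.
North component: ΔN = −sin φ cos λ·ΔX − sin φ sin λ·ΔY + cos φ·ΔZ = −(0.048091)(0.599577)(101.0) − (0.048091)(-0.800317)(-175.1) + (0.998843)(295.4) = 285.41 m.
1° of latitude spans πR/180 = 111317 m, so Δφ = 285.41 / 111317 × 3600 = 9.230″.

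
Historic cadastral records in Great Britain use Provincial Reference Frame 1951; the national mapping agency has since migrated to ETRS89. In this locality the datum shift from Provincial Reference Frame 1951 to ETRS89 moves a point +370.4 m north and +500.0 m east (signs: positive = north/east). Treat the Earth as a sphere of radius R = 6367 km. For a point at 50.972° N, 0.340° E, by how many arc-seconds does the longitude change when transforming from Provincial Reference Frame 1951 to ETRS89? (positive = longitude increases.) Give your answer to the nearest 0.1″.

At latitude 50.972°, cos φ = 0.629700.
One radian of longitude at latitude φ spans R cos φ, so Δλ = ΔE / (R cos φ) = 500.0 / (6367000 × 0.629700) = 1.2471e-04 rad = 25.723″.

Δλ = 25.7″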